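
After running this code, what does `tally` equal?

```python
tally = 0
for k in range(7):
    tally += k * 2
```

Let's trace through this code step by step.

Initialize: tally = 0
Entering loop: for k in range(7):

After execution: tally = 42
42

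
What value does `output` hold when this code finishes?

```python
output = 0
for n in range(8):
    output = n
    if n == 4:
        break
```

Let's trace through this code step by step.

Initialize: output = 0
Entering loop: for n in range(8):

After execution: output = 4
4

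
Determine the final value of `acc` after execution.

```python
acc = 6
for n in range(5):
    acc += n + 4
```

Let's trace through this code step by step.

Initialize: acc = 6
Entering loop: for n in range(5):

After execution: acc = 36
36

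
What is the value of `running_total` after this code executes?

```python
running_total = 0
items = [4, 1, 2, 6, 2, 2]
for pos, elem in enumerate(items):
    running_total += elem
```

Let's trace through this code step by step.

Initialize: running_total = 0
Initialize: items = [4, 1, 2, 6, 2, 2]
Entering loop: for pos, elem in enumerate(items):

After execution: running_total = 17
17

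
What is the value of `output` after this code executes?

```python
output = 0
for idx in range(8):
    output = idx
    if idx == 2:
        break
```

Let's trace through this code step by step.

Initialize: output = 0
Entering loop: for idx in range(8):

After execution: output = 2
2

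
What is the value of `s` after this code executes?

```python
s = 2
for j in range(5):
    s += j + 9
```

Let's trace through this code step by step.

Initialize: s = 2
Entering loop: for j in range(5):

After execution: s = 57
57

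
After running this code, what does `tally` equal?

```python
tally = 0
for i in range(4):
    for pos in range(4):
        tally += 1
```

Let's trace through this code step by step.

Initialize: tally = 0
Entering loop: for i in range(4):

After execution: tally = 16
16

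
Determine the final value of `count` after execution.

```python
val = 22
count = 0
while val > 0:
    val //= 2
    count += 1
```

Let's trace through this code step by step.

Initialize: val = 22
Initialize: count = 0
Entering loop: while val > 0:

After execution: count = 5
5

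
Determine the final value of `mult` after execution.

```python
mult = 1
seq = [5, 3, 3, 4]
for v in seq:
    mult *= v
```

Let's trace through this code step by step.

Initialize: mult = 1
Initialize: seq = [5, 3, 3, 4]
Entering loop: for v in seq:

After execution: mult = 180
180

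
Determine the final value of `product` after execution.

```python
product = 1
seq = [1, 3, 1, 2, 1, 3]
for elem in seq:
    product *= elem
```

Let's trace through this code step by step.

Initialize: product = 1
Initialize: seq = [1, 3, 1, 2, 1, 3]
Entering loop: for elem in seq:

After execution: product = 18
18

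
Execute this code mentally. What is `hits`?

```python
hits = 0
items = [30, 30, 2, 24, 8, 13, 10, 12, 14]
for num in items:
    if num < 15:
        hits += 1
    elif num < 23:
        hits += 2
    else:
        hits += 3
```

Let's trace through this code step by step.

Initialize: hits = 0
Initialize: items = [30, 30, 2, 24, 8, 13, 10, 12, 14]
Entering loop: for num in items:

After execution: hits = 15
15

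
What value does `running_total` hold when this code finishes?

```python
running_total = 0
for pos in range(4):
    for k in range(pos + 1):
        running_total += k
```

Let's trace through this code step by step.

Initialize: running_total = 0
Entering loop: for pos in range(4):

After execution: running_total = 10
10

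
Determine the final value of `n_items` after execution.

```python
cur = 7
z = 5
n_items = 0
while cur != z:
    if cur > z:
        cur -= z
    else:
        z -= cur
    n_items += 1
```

Let's trace through this code step by step.

Initialize: cur = 7
Initialize: z = 5
Initialize: n_items = 0
Entering loop: while cur != z:

After execution: n_items = 4
4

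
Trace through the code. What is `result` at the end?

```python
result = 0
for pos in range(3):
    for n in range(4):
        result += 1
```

Let's trace through this code step by step.

Initialize: result = 0
Entering loop: for pos in range(3):

After execution: result = 12
12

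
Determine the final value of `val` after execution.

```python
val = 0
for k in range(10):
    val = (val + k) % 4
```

Let's trace through this code step by step.

Initialize: val = 0
Entering loop: for k in range(10):

After execution: val = 1
1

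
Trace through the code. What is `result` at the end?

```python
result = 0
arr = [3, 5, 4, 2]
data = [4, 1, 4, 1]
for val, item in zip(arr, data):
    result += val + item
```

Let's trace through this code step by step.

Initialize: result = 0
Initialize: arr = [3, 5, 4, 2]
Initialize: data = [4, 1, 4, 1]
Entering loop: for val, item in zip(arr, data):

After execution: result = 24
24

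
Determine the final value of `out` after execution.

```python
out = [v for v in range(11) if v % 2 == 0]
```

Let's trace through this code step by step.

Initialize: out = [v for v in range(11) if v % 2 == 0]

After execution: out = [0, 2, 4, 6, 8, 10]
[0, 2, 4, 6, 8, 10]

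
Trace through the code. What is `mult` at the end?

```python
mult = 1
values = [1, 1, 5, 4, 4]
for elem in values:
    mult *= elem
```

Let's trace through this code step by step.

Initialize: mult = 1
Initialize: values = [1, 1, 5, 4, 4]
Entering loop: for elem in values:

After execution: mult = 80
80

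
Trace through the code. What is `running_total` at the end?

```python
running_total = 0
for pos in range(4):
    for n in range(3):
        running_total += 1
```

Let's trace through this code step by step.

Initialize: running_total = 0
Entering loop: for pos in range(4):

After execution: running_total = 12
12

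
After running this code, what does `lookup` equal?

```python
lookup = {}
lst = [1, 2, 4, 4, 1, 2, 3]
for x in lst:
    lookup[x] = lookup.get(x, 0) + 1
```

Let's trace through this code step by step.

Initialize: lookup = {}
Initialize: lst = [1, 2, 4, 4, 1, 2, 3]
Entering loop: for x in lst:

After execution: lookup = {1: 2, 2: 2, 4: 2, 3: 1}
{1: 2, 2: 2, 4: 2, 3: 1}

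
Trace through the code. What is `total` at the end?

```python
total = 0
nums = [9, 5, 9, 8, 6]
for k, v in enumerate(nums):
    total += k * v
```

Let's trace through this code step by step.

Initialize: total = 0
Initialize: nums = [9, 5, 9, 8, 6]
Entering loop: for k, v in enumerate(nums):

After execution: total = 71
71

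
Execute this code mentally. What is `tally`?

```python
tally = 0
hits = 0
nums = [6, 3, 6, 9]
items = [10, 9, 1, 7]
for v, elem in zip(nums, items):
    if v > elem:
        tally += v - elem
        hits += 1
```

Let's trace through this code step by step.

Initialize: tally = 0
Initialize: hits = 0
Initialize: nums = [6, 3, 6, 9]
Initialize: items = [10, 9, 1, 7]
Entering loop: for v, elem in zip(nums, items):

After execution: tally = 7
7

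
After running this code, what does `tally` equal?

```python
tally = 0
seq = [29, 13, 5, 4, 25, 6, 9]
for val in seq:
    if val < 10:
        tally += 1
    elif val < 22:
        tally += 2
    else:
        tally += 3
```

Let's trace through this code step by step.

Initialize: tally = 0
Initialize: seq = [29, 13, 5, 4, 25, 6, 9]
Entering loop: for val in seq:

After execution: tally = 12
12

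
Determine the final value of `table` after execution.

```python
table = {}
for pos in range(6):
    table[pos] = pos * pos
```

Let's trace through this code step by step.

Initialize: table = {}
Entering loop: for pos in range(6):

After execution: table = {0: 0, 1: 1, 2: 4, 3: 9, 4: 16, 5: 25}
{0: 0, 1: 1, 2: 4, 3: 9, 4: 16, 5: 25}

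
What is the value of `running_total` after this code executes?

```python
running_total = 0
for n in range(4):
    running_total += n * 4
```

Let's trace through this code step by step.

Initialize: running_total = 0
Entering loop: for n in range(4):

After execution: running_total = 24
24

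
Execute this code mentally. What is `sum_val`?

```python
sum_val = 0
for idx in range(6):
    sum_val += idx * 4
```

Let's trace through this code step by step.

Initialize: sum_val = 0
Entering loop: for idx in range(6):

After execution: sum_val = 60
60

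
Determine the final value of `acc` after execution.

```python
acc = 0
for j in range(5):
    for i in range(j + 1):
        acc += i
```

Let's trace through this code step by step.

Initialize: acc = 0
Entering loop: for j in range(5):

After execution: acc = 20
20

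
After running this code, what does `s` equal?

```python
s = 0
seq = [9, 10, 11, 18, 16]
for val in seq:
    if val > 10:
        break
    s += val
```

Let's trace through this code step by step.

Initialize: s = 0
Initialize: seq = [9, 10, 11, 18, 16]
Entering loop: for val in seq:

After execution: s = 19
19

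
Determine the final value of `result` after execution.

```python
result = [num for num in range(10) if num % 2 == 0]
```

Let's trace through this code step by step.

Initialize: result = [num for num in range(10) if num % 2 == 0]

After execution: result = [0, 2, 4, 6, 8]
[0, 2, 4, 6, 8]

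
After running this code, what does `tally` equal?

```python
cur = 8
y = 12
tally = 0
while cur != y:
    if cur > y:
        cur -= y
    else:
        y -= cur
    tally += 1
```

Let's trace through this code step by step.

Initialize: cur = 8
Initialize: y = 12
Initialize: tally = 0
Entering loop: while cur != y:

After execution: tally = 2
2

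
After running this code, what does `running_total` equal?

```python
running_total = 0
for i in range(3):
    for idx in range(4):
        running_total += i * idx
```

Let's trace through this code step by step.

Initialize: running_total = 0
Entering loop: for i in range(3):

After execution: running_total = 18
18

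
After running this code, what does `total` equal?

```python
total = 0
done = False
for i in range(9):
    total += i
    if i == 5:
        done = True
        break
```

Let's trace through this code step by step.

Initialize: total = 0
Initialize: done = False
Entering loop: for i in range(9):

After execution: total = 15
15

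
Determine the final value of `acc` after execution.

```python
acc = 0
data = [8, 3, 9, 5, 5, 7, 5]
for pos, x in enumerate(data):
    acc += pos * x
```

Let's trace through this code step by step.

Initialize: acc = 0
Initialize: data = [8, 3, 9, 5, 5, 7, 5]
Entering loop: for pos, x in enumerate(data):

After execution: acc = 121
121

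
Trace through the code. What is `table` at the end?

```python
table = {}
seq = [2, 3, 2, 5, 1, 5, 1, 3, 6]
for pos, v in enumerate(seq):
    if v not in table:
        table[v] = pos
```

Let's trace through this code step by step.

Initialize: table = {}
Initialize: seq = [2, 3, 2, 5, 1, 5, 1, 3, 6]
Entering loop: for pos, v in enumerate(seq):

After execution: table = {2: 0, 3: 1, 5: 3, 1: 4, 6: 8}
{2: 0, 3: 1, 5: 3, 1: 4, 6: 8}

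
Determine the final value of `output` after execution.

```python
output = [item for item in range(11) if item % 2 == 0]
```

Let's trace through this code step by step.

Initialize: output = [item for item in range(11) if item % 2 == 0]

After execution: output = [0, 2, 4, 6, 8, 10]
[0, 2, 4, 6, 8, 10]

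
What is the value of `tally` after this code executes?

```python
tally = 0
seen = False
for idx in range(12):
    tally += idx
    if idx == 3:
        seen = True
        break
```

Let's trace through this code step by step.

Initialize: tally = 0
Initialize: seen = False
Entering loop: for idx in range(12):

After execution: tally = 6
6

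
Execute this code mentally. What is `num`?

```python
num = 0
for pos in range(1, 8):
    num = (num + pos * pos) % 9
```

Let's trace through this code step by step.

Initialize: num = 0
Entering loop: for pos in range(1, 8):

After execution: num = 5
5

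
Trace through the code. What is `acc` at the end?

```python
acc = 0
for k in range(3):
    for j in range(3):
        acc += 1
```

Let's trace through this code step by step.

Initialize: acc = 0
Entering loop: for k in range(3):

After execution: acc = 9
9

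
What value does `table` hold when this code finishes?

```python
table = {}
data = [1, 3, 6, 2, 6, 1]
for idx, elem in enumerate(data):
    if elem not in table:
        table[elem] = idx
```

Let's trace through this code step by step.

Initialize: table = {}
Initialize: data = [1, 3, 6, 2, 6, 1]
Entering loop: for idx, elem in enumerate(data):

After execution: table = {1: 0, 3: 1, 6: 2, 2: 3}
{1: 0, 3: 1, 6: 2, 2: 3}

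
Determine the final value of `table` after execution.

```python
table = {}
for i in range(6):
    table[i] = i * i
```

Let's trace through this code step by step.

Initialize: table = {}
Entering loop: for i in range(6):

After execution: table = {0: 0, 1: 1, 2: 4, 3: 9, 4: 16, 5: 25}
{0: 0, 1: 1, 2: 4, 3: 9, 4: 16, 5: 25}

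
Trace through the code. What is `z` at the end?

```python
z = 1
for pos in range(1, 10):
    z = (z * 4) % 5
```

Let's trace through this code step by step.

Initialize: z = 1
Entering loop: for pos in range(1, 10):

After execution: z = 4
4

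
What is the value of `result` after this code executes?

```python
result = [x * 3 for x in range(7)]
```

Let's trace through this code step by step.

Initialize: result = [x * 3 for x in range(7)]

After execution: result = [0, 3, 6, 9, 12, 15, 18]
[0, 3, 6, 9, 12, 15, 18]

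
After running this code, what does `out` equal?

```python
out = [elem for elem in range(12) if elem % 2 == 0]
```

Let's trace through this code step by step.

Initialize: out = [elem for elem in range(12) if elem % 2 == 0]

After execution: out = [0, 2, 4, 6, 8, 10]
[0, 2, 4, 6, 8, 10]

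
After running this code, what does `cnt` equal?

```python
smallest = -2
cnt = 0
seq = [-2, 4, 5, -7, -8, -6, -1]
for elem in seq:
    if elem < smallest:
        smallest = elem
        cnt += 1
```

Let's trace through this code step by step.

Initialize: smallest = -2
Initialize: cnt = 0
Initialize: seq = [-2, 4, 5, -7, -8, -6, -1]
Entering loop: for elem in seq:

After execution: cnt = 2
2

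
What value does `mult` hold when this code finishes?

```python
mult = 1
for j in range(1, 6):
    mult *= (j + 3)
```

Let's trace through this code step by step.

Initialize: mult = 1
Entering loop: for j in range(1, 6):

After execution: mult = 6720
6720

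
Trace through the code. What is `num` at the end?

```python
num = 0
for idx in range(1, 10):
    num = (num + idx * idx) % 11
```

Let's trace through this code step by step.

Initialize: num = 0
Entering loop: for idx in range(1, 10):

After execution: num = 10
10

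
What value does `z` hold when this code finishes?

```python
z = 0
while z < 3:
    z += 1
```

Let's trace through this code step by step.

Initialize: z = 0
Entering loop: while z < 3:

After execution: z = 3
3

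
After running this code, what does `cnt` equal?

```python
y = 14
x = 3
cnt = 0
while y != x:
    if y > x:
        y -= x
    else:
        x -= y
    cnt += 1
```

Let's trace through this code step by step.

Initialize: y = 14
Initialize: x = 3
Initialize: cnt = 0
Entering loop: while y != x:

After execution: cnt = 6
6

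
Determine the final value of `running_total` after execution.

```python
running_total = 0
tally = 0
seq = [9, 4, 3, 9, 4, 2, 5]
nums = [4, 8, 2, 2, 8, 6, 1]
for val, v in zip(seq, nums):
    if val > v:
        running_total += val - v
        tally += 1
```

Let's trace through this code step by step.

Initialize: running_total = 0
Initialize: tally = 0
Initialize: seq = [9, 4, 3, 9, 4, 2, 5]
Initialize: nums = [4, 8, 2, 2, 8, 6, 1]
Entering loop: for val, v in zip(seq, nums):

After execution: running_total = 17
17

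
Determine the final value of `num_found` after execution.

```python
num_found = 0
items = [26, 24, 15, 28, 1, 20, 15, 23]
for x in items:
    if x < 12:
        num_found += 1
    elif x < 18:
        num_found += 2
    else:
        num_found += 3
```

Let's trace through this code step by step.

Initialize: num_found = 0
Initialize: items = [26, 24, 15, 28, 1, 20, 15, 23]
Entering loop: for x in items:

After execution: num_found = 20
20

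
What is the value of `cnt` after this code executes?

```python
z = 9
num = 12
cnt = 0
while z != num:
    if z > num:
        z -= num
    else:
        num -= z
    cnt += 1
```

Let's trace through this code step by step.

Initialize: z = 9
Initialize: num = 12
Initialize: cnt = 0
Entering loop: while z != num:

After execution: cnt = 3
3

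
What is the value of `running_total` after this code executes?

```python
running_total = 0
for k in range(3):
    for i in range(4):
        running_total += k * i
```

Let's trace through this code step by step.

Initialize: running_total = 0
Entering loop: for k in range(3):

After execution: running_total = 18
18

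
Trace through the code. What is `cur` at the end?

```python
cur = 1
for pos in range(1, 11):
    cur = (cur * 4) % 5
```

Let's trace through this code step by step.

Initialize: cur = 1
Entering loop: for pos in range(1, 11):

After execution: cur = 1
1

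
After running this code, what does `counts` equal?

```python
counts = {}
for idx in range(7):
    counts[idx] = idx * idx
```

Let's trace through this code step by step.

Initialize: counts = {}
Entering loop: for idx in range(7):

After execution: counts = {0: 0, 1: 1, 2: 4, 3: 9, 4: 16, 5: 25, 6: 36}
{0: 0, 1: 1, 2: 4, 3: 9, 4: 16, 5: 25, 6: 36}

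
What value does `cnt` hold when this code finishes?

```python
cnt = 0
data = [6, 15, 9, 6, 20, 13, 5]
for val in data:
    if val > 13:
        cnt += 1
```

Let's trace through this code step by step.

Initialize: cnt = 0
Initialize: data = [6, 15, 9, 6, 20, 13, 5]
Entering loop: for val in data:

After execution: cnt = 2
2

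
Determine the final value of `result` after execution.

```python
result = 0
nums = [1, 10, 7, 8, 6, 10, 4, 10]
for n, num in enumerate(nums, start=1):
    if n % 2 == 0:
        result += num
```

Let's trace through this code step by step.

Initialize: result = 0
Initialize: nums = [1, 10, 7, 8, 6, 10, 4, 10]
Entering loop: for n, num in enumerate(nums, start=1):

After execution: result = 38
38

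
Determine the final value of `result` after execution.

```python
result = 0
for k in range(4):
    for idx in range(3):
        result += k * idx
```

Let's trace through this code step by step.

Initialize: result = 0
Entering loop: for k in range(4):

After execution: result = 18
18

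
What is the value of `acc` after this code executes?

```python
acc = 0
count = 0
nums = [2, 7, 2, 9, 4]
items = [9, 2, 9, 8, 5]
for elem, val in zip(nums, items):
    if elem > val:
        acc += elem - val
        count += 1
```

Let's trace through this code step by step.

Initialize: acc = 0
Initialize: count = 0
Initialize: nums = [2, 7, 2, 9, 4]
Initialize: items = [9, 2, 9, 8, 5]
Entering loop: for elem, val in zip(nums, items):

After execution: acc = 6
6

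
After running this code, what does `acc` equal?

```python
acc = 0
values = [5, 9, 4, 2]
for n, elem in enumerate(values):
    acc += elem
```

Let's trace through this code step by step.

Initialize: acc = 0
Initialize: values = [5, 9, 4, 2]
Entering loop: for n, elem in enumerate(values):

After execution: acc = 20
20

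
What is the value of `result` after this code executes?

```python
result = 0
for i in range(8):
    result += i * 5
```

Let's trace through this code step by step.

Initialize: result = 0
Entering loop: for i in range(8):

After execution: result = 140
140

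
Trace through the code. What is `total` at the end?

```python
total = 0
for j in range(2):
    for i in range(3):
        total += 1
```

Let's trace through this code step by step.

Initialize: total = 0
Entering loop: for j in range(2):

After execution: total = 6
6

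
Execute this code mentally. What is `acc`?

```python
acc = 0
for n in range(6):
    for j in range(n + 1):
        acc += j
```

Let's trace through this code step by step.

Initialize: acc = 0
Entering loop: for n in range(6):

After execution: acc = 35
35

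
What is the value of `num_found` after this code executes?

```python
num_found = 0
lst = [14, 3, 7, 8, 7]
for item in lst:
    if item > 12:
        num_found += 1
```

Let's trace through this code step by step.

Initialize: num_found = 0
Initialize: lst = [14, 3, 7, 8, 7]
Entering loop: for item in lst:

After execution: num_found = 1
1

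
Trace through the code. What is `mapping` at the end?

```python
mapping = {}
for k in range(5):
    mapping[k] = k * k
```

Let's trace through this code step by step.

Initialize: mapping = {}
Entering loop: for k in range(5):

After execution: mapping = {0: 0, 1: 1, 2: 4, 3: 9, 4: 16}
{0: 0, 1: 1, 2: 4, 3: 9, 4: 16}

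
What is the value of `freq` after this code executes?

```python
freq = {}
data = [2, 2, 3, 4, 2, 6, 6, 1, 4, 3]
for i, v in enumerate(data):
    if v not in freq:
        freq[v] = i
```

Let's trace through this code step by step.

Initialize: freq = {}
Initialize: data = [2, 2, 3, 4, 2, 6, 6, 1, 4, 3]
Entering loop: for i, v in enumerate(data):

After execution: freq = {2: 0, 3: 2, 4: 3, 6: 5, 1: 7}
{2: 0, 3: 2, 4: 3, 6: 5, 1: 7}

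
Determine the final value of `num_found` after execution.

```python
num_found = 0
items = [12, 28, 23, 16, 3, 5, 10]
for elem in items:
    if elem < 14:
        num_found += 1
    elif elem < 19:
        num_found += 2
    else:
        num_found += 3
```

Let's trace through this code step by step.

Initialize: num_found = 0
Initialize: items = [12, 28, 23, 16, 3, 5, 10]
Entering loop: for elem in items:

After execution: num_found = 12
12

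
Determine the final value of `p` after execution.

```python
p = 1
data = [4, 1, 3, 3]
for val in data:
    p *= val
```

Let's trace through this code step by step.

Initialize: p = 1
Initialize: data = [4, 1, 3, 3]
Entering loop: for val in data:

After execution: p = 36
36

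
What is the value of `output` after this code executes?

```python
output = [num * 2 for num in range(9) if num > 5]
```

Let's trace through this code step by step.

Initialize: output = [num * 2 for num in range(9) if num > 5]

After execution: output = [12, 14, 16]
[12, 14, 16]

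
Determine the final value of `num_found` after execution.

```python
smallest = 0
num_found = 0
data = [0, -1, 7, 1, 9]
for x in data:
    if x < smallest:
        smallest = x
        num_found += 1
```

Let's trace through this code step by step.

Initialize: smallest = 0
Initialize: num_found = 0
Initialize: data = [0, -1, 7, 1, 9]
Entering loop: for x in data:

After execution: num_found = 1
1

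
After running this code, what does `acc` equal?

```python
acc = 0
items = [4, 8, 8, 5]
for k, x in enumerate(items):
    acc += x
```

Let's trace through this code step by step.

Initialize: acc = 0
Initialize: items = [4, 8, 8, 5]
Entering loop: for k, x in enumerate(items):

After execution: acc = 25
25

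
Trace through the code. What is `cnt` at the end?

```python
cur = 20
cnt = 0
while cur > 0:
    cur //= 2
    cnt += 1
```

Let's trace through this code step by step.

Initialize: cur = 20
Initialize: cnt = 0
Entering loop: while cur > 0:

After execution: cnt = 5
5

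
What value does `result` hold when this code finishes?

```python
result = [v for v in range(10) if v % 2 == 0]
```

Let's trace through this code step by step.

Initialize: result = [v for v in range(10) if v % 2 == 0]

After execution: result = [0, 2, 4, 6, 8]
[0, 2, 4, 6, 8]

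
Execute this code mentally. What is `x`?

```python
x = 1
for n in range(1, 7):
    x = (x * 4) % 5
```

Let's trace through this code step by step.

Initialize: x = 1
Entering loop: for n in range(1, 7):

After execution: x = 1
1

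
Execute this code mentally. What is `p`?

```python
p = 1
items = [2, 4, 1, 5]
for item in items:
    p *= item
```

Let's trace through this code step by step.

Initialize: p = 1
Initialize: items = [2, 4, 1, 5]
Entering loop: for item in items:

After execution: p = 40
40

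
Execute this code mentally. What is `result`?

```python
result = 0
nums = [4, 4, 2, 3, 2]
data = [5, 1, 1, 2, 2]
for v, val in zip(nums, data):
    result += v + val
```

Let's trace through this code step by step.

Initialize: result = 0
Initialize: nums = [4, 4, 2, 3, 2]
Initialize: data = [5, 1, 1, 2, 2]
Entering loop: for v, val in zip(nums, data):

After execution: result = 26
26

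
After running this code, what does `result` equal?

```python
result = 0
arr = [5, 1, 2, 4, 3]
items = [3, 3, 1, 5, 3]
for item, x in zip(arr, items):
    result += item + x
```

Let's trace through this code step by step.

Initialize: result = 0
Initialize: arr = [5, 1, 2, 4, 3]
Initialize: items = [3, 3, 1, 5, 3]
Entering loop: for item, x in zip(arr, items):

After execution: result = 30
30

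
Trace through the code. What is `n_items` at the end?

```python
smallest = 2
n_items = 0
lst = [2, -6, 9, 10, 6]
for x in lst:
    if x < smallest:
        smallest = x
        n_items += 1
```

Let's trace through this code step by step.

Initialize: smallest = 2
Initialize: n_items = 0
Initialize: lst = [2, -6, 9, 10, 6]
Entering loop: for x in lst:

After execution: n_items = 1
1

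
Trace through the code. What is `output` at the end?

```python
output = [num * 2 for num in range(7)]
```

Let's trace through this code step by step.

Initialize: output = [num * 2 for num in range(7)]

After execution: output = [0, 2, 4, 6, 8, 10, 12]
[0, 2, 4, 6, 8, 10, 12]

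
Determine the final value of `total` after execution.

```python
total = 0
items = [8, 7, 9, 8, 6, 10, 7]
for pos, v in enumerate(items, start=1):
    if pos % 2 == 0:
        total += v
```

Let's trace through this code step by step.

Initialize: total = 0
Initialize: items = [8, 7, 9, 8, 6, 10, 7]
Entering loop: for pos, v in enumerate(items, start=1):

After execution: total = 25
25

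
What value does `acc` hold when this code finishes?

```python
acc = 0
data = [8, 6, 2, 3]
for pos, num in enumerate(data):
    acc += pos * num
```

Let's trace through this code step by step.

Initialize: acc = 0
Initialize: data = [8, 6, 2, 3]
Entering loop: for pos, num in enumerate(data):

After execution: acc = 19
19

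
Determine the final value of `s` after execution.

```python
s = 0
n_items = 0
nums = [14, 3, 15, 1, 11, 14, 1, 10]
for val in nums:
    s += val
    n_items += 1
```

Let's trace through this code step by step.

Initialize: s = 0
Initialize: n_items = 0
Initialize: nums = [14, 3, 15, 1, 11, 14, 1, 10]
Entering loop: for val in nums:

After execution: s = 69
69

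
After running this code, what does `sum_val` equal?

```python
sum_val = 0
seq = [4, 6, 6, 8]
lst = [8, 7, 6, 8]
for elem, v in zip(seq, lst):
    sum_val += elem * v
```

Let's trace through this code step by step.

Initialize: sum_val = 0
Initialize: seq = [4, 6, 6, 8]
Initialize: lst = [8, 7, 6, 8]
Entering loop: for elem, v in zip(seq, lst):

After execution: sum_val = 174
174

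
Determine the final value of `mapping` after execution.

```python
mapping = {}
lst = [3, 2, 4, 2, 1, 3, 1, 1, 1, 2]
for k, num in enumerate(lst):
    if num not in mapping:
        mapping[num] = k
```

Let's trace through this code step by step.

Initialize: mapping = {}
Initialize: lst = [3, 2, 4, 2, 1, 3, 1, 1, 1, 2]
Entering loop: for k, num in enumerate(lst):

After execution: mapping = {3: 0, 2: 1, 4: 2, 1: 4}
{3: 0, 2: 1, 4: 2, 1: 4}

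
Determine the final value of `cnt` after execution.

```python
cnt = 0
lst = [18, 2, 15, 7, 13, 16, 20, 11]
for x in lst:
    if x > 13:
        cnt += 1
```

Let's trace through this code step by step.

Initialize: cnt = 0
Initialize: lst = [18, 2, 15, 7, 13, 16, 20, 11]
Entering loop: for x in lst:

After execution: cnt = 4
4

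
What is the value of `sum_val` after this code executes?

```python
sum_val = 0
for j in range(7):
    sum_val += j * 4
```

Let's trace through this code step by step.

Initialize: sum_val = 0
Entering loop: for j in range(7):

After execution: sum_val = 84
84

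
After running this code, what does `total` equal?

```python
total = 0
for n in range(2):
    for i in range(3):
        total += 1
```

Let's trace through this code step by step.

Initialize: total = 0
Entering loop: for n in range(2):

After execution: total = 6
6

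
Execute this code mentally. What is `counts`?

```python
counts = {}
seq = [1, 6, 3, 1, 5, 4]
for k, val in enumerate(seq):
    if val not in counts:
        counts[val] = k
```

Let's trace through this code step by step.

Initialize: counts = {}
Initialize: seq = [1, 6, 3, 1, 5, 4]
Entering loop: for k, val in enumerate(seq):

After execution: counts = {1: 0, 6: 1, 3: 2, 5: 4, 4: 5}
{1: 0, 6: 1, 3: 2, 5: 4, 4: 5}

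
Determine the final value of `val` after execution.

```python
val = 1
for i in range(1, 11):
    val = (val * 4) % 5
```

Let's trace through this code step by step.

Initialize: val = 1
Entering loop: for i in range(1, 11):

After execution: val = 1
1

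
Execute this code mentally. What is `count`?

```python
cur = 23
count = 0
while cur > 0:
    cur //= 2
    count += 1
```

Let's trace through this code step by step.

Initialize: cur = 23
Initialize: count = 0
Entering loop: while cur > 0:

After execution: count = 5
5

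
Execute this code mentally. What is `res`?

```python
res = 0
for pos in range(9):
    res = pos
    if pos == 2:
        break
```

Let's trace through this code step by step.

Initialize: res = 0
Entering loop: for pos in range(9):

After execution: res = 2
2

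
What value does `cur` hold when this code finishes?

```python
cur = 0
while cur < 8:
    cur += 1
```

Let's trace through this code step by step.

Initialize: cur = 0
Entering loop: while cur < 8:

After execution: cur = 8
8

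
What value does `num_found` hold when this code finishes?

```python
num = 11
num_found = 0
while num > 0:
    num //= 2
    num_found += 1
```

Let's trace through this code step by step.

Initialize: num = 11
Initialize: num_found = 0
Entering loop: while num > 0:

After execution: num_found = 4
4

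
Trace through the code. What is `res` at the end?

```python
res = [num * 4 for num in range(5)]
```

Let's trace through this code step by step.

Initialize: res = [num * 4 for num in range(5)]

After execution: res = [0, 4, 8, 12, 16]
[0, 4, 8, 12, 16]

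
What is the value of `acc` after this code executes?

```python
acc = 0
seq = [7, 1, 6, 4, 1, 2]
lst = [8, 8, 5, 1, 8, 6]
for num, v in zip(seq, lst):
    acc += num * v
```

Let's trace through this code step by step.

Initialize: acc = 0
Initialize: seq = [7, 1, 6, 4, 1, 2]
Initialize: lst = [8, 8, 5, 1, 8, 6]
Entering loop: for num, v in zip(seq, lst):

After execution: acc = 118
118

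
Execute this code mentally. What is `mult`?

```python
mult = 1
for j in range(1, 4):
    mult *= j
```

Let's trace through this code step by step.

Initialize: mult = 1
Entering loop: for j in range(1, 4):

After execution: mult = 6
6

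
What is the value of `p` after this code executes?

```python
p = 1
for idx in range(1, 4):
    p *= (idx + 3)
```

Let's trace through this code step by step.

Initialize: p = 1
Entering loop: for idx in range(1, 4):

After execution: p = 120
120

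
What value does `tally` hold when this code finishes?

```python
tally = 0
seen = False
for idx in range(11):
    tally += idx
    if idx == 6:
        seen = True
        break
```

Let's trace through this code step by step.

Initialize: tally = 0
Initialize: seen = False
Entering loop: for idx in range(11):

After execution: tally = 21
21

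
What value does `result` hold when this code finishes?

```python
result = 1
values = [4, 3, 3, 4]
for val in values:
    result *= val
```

Let's trace through this code step by step.

Initialize: result = 1
Initialize: values = [4, 3, 3, 4]
Entering loop: for val in values:

After execution: result = 144
144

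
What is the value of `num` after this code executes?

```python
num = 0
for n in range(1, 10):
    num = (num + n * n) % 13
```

Let's trace through this code step by step.

Initialize: num = 0
Entering loop: for n in range(1, 10):

After execution: num = 12
12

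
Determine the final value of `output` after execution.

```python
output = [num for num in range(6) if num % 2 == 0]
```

Let's trace through this code step by step.

Initialize: output = [num for num in range(6) if num % 2 == 0]

After execution: output = [0, 2, 4]
[0, 2, 4]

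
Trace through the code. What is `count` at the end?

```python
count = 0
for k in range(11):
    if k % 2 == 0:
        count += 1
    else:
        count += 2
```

Let's trace through this code step by step.

Initialize: count = 0
Entering loop: for k in range(11):

After execution: count = 16
16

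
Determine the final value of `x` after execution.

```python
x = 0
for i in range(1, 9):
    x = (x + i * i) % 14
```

Let's trace through this code step by step.

Initialize: x = 0
Entering loop: for i in range(1, 9):

After execution: x = 8
8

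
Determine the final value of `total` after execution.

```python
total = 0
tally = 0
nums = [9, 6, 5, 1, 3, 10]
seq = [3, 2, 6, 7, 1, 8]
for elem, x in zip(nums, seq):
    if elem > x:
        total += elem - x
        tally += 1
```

Let's trace through this code step by step.

Initialize: total = 0
Initialize: tally = 0
Initialize: nums = [9, 6, 5, 1, 3, 10]
Initialize: seq = [3, 2, 6, 7, 1, 8]
Entering loop: for elem, x in zip(nums, seq):

After execution: total = 14
14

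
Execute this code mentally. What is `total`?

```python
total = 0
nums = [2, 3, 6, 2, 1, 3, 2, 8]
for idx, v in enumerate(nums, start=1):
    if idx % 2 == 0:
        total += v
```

Let's trace through this code step by step.

Initialize: total = 0
Initialize: nums = [2, 3, 6, 2, 1, 3, 2, 8]
Entering loop: for idx, v in enumerate(nums, start=1):

After execution: total = 16
16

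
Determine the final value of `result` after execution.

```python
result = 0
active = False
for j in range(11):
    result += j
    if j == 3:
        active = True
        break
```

Let's trace through this code step by step.

Initialize: result = 0
Initialize: active = False
Entering loop: for j in range(11):

After execution: result = 6
6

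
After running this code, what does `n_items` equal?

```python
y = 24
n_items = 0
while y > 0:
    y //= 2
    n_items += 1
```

Let's trace through this code step by step.

Initialize: y = 24
Initialize: n_items = 0
Entering loop: while y > 0:

After execution: n_items = 5
5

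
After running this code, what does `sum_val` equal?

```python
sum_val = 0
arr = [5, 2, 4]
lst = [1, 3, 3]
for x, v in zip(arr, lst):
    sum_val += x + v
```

Let's trace through this code step by step.

Initialize: sum_val = 0
Initialize: arr = [5, 2, 4]
Initialize: lst = [1, 3, 3]
Entering loop: for x, v in zip(arr, lst):

After execution: sum_val = 18
18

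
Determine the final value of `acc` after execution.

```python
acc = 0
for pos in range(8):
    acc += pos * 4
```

Let's trace through this code step by step.

Initialize: acc = 0
Entering loop: for pos in range(8):

After execution: acc = 112
112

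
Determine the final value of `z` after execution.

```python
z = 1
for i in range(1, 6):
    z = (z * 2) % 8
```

Let's trace through this code step by step.

Initialize: z = 1
Entering loop: for i in range(1, 6):

After execution: z = 0
0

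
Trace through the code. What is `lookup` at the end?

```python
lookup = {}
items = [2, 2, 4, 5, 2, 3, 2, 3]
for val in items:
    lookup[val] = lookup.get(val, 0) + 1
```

Let's trace through this code step by step.

Initialize: lookup = {}
Initialize: items = [2, 2, 4, 5, 2, 3, 2, 3]
Entering loop: for val in items:

After execution: lookup = {2: 4, 4: 1, 5: 1, 3: 2}
{2: 4, 4: 1, 5: 1, 3: 2}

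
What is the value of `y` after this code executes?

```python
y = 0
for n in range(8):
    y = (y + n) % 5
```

Let's trace through this code step by step.

Initialize: y = 0
Entering loop: for n in range(8):

After execution: y = 3
3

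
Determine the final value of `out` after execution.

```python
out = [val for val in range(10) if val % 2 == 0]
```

Let's trace through this code step by step.

Initialize: out = [val for val in range(10) if val % 2 == 0]

After execution: out = [0, 2, 4, 6, 8]
[0, 2, 4, 6, 8]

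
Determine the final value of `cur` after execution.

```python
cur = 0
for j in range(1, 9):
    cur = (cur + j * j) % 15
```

Let's trace through this code step by step.

Initialize: cur = 0
Entering loop: for j in range(1, 9):

After execution: cur = 9
9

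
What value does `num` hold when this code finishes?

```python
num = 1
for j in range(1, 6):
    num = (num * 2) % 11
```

Let's trace through this code step by step.

Initialize: num = 1
Entering loop: for j in range(1, 6):

After execution: num = 10
10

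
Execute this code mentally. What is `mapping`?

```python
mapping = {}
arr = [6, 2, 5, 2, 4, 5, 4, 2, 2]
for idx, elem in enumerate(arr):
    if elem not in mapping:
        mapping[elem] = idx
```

Let's trace through this code step by step.

Initialize: mapping = {}
Initialize: arr = [6, 2, 5, 2, 4, 5, 4, 2, 2]
Entering loop: for idx, elem in enumerate(arr):

After execution: mapping = {6: 0, 2: 1, 5: 2, 4: 4}
{6: 0, 2: 1, 5: 2, 4: 4}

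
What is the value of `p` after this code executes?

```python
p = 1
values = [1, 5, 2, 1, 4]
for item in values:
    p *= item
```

Let's trace through this code step by step.

Initialize: p = 1
Initialize: values = [1, 5, 2, 1, 4]
Entering loop: for item in values:

After execution: p = 40
40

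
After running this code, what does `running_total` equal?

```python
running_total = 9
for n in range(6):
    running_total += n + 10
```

Let's trace through this code step by step.

Initialize: running_total = 9
Entering loop: for n in range(6):

After execution: running_total = 84
84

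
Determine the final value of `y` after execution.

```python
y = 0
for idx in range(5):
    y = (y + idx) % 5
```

Let's trace through this code step by step.

Initialize: y = 0
Entering loop: for idx in range(5):

After execution: y = 0
0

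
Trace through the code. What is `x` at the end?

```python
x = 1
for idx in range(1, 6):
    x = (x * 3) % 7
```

Let's trace through this code step by step.

Initialize: x = 1
Entering loop: for idx in range(1, 6):

After execution: x = 5
5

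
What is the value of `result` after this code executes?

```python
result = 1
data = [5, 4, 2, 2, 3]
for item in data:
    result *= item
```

Let's trace through this code step by step.

Initialize: result = 1
Initialize: data = [5, 4, 2, 2, 3]
Entering loop: for item in data:

After execution: result = 240
240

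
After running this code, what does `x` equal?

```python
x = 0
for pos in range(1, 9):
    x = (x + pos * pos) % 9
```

Let's trace through this code step by step.

Initialize: x = 0
Entering loop: for pos in range(1, 9):

After execution: x = 6
6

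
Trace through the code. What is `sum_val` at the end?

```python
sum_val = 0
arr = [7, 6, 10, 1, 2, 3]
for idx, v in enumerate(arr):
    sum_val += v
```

Let's trace through this code step by step.

Initialize: sum_val = 0
Initialize: arr = [7, 6, 10, 1, 2, 3]
Entering loop: for idx, v in enumerate(arr):

After execution: sum_val = 29
29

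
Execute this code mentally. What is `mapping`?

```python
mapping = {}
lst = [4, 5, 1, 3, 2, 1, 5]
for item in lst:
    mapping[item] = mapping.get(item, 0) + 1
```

Let's trace through this code step by step.

Initialize: mapping = {}
Initialize: lst = [4, 5, 1, 3, 2, 1, 5]
Entering loop: for item in lst:

After execution: mapping = {4: 1, 5: 2, 1: 2, 3: 1, 2: 1}
{4: 1, 5: 2, 1: 2, 3: 1, 2: 1}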